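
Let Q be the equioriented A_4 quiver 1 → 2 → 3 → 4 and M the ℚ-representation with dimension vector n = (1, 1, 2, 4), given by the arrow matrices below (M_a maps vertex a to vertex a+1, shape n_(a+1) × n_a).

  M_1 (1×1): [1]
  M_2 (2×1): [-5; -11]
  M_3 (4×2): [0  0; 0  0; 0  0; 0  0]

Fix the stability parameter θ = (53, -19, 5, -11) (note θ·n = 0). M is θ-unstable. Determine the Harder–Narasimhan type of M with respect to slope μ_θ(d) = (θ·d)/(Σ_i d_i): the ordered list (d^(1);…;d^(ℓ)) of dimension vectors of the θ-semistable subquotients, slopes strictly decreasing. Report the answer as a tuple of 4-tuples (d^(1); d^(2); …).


Interval decomposition of M: I[1,3], I[3,3], I[4,4]^4.
HN type (ℓ=3): μ^(1)=13; μ^(2)=5; μ^(3)=-11

((1, 1, 1, 0); (0, 0, 1, 0); (0, 0, 0, 4))


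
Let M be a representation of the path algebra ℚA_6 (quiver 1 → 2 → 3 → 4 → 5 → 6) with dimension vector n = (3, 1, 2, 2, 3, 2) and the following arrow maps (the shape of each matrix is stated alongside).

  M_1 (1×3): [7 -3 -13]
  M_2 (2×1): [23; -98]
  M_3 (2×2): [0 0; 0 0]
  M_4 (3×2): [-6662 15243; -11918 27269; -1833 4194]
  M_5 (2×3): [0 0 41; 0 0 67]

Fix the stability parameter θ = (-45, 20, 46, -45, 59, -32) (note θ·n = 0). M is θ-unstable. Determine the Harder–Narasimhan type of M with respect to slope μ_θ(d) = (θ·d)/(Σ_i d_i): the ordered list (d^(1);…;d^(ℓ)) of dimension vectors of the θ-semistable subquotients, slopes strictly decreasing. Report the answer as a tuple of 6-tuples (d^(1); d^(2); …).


Via rank(M_{q-1}∘⋯∘M_p): M ≅ I[1,1]^2, I[1,3], I[3,3], I[4,5], I[4,6], I[5,5], I[6,6].
μ_θ-semistable layers: μ^(1)=59; μ^(2)=46; μ^(3)=20; μ^(4)=27/2; μ^(5)=-32; μ^(6)=-45

((0, 0, 0, 0, 2, 0); (0, 0, 2, 0, 0, 0); (0, 1, 0, 0, 0, 0); (0, 0, 0, 0, 1, 1); (0, 0, 0, 0, 0, 1); (3, 0, 0, 2, 0, 0))


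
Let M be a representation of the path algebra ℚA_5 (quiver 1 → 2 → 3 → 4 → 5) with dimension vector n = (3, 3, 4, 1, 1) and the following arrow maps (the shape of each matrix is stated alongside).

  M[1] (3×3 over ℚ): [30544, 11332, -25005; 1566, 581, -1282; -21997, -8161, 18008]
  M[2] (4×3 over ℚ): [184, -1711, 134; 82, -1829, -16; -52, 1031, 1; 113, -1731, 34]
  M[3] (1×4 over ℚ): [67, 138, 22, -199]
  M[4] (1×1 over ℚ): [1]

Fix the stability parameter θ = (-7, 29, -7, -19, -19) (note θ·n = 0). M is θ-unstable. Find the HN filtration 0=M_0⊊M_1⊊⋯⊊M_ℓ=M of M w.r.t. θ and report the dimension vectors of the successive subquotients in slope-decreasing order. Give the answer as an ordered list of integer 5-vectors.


Via rank(M_{q-1}∘⋯∘M_p): M ≅ I[1,3]^2, I[1,5], I[3,3].
μ_θ-semistable layers: μ^(1)=11; μ^(2)=-4; μ^(3)=-7

((0, 2, 2, 0, 0); (0, 1, 1, 1, 1); (3, 0, 1, 0, 0))


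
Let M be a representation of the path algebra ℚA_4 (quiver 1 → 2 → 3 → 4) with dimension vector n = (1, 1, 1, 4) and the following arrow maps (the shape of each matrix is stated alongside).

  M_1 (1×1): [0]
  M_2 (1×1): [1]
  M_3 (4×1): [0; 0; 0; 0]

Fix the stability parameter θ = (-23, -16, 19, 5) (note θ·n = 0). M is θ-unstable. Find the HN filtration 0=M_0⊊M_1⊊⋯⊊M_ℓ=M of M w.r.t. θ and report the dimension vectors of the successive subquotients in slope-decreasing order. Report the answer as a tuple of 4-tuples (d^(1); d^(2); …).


Via rank(M_{q-1}∘⋯∘M_p): M ≅ I[1,1], I[2,3], I[4,4]^4.
μ_θ-semistable layers: μ^(1)=19; μ^(2)=5; μ^(3)=-16; μ^(4)=-23

((0, 0, 1, 0); (0, 0, 0, 4); (0, 1, 0, 0); (1, 0, 0, 0))


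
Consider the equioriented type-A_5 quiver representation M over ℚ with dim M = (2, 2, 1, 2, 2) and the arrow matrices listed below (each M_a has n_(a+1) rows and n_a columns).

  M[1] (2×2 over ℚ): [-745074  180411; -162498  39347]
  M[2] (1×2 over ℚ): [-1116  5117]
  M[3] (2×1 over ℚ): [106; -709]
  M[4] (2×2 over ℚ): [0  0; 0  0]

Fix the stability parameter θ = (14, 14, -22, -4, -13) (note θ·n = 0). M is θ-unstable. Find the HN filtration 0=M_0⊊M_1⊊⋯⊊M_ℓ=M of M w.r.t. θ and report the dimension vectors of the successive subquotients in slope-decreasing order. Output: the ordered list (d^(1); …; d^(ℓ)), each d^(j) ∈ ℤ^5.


Interval decomposition of M: I[1,1], I[1,4], I[2,2], I[4,4], I[5,5]^2.
HN type (ℓ=4): μ^(1)=14; μ^(2)=1/2; μ^(3)=-4; μ^(4)=-13

((1, 1, 0, 0, 0); (1, 1, 1, 1, 0); (0, 0, 0, 1, 0); (0, 0, 0, 0, 2))


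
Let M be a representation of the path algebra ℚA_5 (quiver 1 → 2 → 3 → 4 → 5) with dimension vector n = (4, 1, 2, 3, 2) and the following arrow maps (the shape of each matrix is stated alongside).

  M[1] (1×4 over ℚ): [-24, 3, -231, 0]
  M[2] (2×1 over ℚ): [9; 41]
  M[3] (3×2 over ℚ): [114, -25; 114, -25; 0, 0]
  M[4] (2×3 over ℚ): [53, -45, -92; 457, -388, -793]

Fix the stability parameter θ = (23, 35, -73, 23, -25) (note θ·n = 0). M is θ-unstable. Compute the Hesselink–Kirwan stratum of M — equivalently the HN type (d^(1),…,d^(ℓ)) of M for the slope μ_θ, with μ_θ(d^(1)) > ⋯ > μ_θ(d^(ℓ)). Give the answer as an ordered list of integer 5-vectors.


Interval decomposition of M: I[1,1]^3, I[1,5], I[3,3], I[4,4], I[4,5].
HN type (ℓ=4): μ^(1)=23; μ^(2)=-1; μ^(3)=-5; μ^(4)=-73

((3, 0, 0, 1, 0); (0, 0, 0, 2, 2); (1, 1, 1, 0, 0); (0, 0, 1, 0, 0))


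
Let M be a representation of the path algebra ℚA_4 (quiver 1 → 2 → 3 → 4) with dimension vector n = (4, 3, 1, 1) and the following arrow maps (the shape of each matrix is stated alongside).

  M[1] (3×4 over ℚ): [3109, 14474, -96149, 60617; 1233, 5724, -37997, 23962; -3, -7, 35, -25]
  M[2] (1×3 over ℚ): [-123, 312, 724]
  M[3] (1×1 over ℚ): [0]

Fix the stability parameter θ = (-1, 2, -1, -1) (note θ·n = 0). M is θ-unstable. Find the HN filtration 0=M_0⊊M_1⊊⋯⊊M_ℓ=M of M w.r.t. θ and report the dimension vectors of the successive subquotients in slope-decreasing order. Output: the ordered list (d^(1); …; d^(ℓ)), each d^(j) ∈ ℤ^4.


Interval decomposition of M: I[1,1], I[1,2]^2, I[1,3], I[4,4].
HN type (ℓ=3): μ^(1)=2; μ^(2)=1/2; μ^(3)=-1

((0, 2, 0, 0); (0, 1, 1, 0); (4, 0, 0, 1))


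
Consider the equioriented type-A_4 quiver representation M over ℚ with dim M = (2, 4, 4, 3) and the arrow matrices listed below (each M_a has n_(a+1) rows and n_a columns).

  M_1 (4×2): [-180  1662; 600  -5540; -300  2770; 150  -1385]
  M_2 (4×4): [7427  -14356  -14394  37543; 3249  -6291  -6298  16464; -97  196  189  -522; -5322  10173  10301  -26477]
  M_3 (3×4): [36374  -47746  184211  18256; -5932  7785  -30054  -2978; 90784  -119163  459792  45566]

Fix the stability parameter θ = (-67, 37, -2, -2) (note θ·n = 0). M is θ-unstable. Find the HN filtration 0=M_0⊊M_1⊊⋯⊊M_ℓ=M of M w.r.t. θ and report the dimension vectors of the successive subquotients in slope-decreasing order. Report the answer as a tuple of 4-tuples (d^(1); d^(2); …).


Via rank(M_{q-1}∘⋯∘M_p): M ≅ I[1,1], I[1,3], I[2,3], I[2,4]^2, I[4,4].
μ_θ-semistable layers: μ^(1)=35/2; μ^(2)=11; μ^(3)=-2; μ^(4)=-67

((0, 2, 2, 0); (0, 2, 2, 2); (0, 0, 0, 1); (2, 0, 0, 0))


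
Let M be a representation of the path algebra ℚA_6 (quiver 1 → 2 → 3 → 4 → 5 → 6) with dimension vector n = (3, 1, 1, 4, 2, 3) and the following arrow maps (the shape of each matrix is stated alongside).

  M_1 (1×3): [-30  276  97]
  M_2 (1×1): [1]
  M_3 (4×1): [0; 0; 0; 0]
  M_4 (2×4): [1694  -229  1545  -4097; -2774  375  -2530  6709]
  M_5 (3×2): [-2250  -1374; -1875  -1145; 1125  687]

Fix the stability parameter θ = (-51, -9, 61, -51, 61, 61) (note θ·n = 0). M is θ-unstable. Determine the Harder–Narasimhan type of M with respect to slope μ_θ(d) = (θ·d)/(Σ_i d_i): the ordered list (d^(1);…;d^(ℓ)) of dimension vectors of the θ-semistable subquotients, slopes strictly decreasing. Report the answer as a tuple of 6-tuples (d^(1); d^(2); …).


Interval decomposition of M: I[1,1]^2, I[1,3], I[4,4]^2, I[4,5], I[4,6], I[6,6]^2.
HN type (ℓ=3): μ^(1)=61; μ^(2)=-9; μ^(3)=-51

((0, 0, 1, 0, 2, 3); (0, 1, 0, 0, 0, 0); (3, 0, 0, 4, 0, 0))


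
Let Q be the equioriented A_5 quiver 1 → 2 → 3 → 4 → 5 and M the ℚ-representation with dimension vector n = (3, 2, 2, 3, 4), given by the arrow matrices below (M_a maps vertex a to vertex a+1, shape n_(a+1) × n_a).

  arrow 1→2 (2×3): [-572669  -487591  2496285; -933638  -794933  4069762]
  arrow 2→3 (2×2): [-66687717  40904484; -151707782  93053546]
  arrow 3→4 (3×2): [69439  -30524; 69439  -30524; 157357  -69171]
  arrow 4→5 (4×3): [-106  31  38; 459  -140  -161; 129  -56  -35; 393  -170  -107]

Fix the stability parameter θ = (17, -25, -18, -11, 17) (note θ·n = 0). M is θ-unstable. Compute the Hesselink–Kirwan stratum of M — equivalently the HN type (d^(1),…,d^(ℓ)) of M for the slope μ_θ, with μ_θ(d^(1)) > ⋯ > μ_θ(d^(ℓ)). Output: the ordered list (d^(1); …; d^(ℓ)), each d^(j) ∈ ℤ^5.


Via rank(M_{q-1}∘⋯∘M_p): M ≅ I[1,1], I[1,5]^2, I[4,4], I[5,5]^2.
μ_θ-semistable layers: μ^(1)=17; μ^(2)=-37/4; μ^(3)=-11

((1, 0, 0, 0, 4); (2, 2, 2, 2, 0); (0, 0, 0, 1, 0))


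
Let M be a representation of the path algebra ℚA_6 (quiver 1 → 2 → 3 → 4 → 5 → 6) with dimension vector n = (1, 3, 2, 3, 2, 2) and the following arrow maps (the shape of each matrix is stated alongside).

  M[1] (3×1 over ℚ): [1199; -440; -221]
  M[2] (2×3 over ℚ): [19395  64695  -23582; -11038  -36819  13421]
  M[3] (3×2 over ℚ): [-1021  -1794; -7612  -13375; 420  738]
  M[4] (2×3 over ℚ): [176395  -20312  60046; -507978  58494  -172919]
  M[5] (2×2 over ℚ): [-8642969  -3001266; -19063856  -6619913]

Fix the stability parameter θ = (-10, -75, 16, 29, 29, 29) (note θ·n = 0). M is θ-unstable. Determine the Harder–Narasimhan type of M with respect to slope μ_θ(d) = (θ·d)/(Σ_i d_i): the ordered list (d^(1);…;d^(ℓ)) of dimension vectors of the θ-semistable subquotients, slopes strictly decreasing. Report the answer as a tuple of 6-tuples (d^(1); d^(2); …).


Barcode: M ≅ I[1,6], I[2,2], I[2,4], I[4,6]. HN layers by μ_θ (4 steps, strictly decreasing):
  μ^(1)=29; μ^(2)=16; μ^(3)=-85/2; μ^(4)=-75

((0, 0, 0, 3, 2, 2); (0, 0, 2, 0, 0, 0); (1, 1, 0, 0, 0, 0); (0, 2, 0, 0, 0, 0))


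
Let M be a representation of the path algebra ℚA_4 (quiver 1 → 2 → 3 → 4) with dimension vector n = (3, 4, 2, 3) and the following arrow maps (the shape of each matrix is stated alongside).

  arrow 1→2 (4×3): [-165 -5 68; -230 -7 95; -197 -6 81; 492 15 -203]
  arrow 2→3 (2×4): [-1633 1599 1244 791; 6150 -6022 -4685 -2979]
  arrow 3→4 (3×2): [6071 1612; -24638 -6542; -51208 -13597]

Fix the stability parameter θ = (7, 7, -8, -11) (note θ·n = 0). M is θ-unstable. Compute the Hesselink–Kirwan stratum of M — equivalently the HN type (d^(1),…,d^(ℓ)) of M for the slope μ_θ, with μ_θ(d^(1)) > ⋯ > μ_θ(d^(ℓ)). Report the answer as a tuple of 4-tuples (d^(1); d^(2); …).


Via rank(M_{q-1}∘⋯∘M_p): M ≅ I[1,2], I[1,4]^2, I[2,2], I[4,4].
μ_θ-semistable layers: μ^(1)=7; μ^(2)=-5/4; μ^(3)=-11

((1, 2, 0, 0); (2, 2, 2, 2); (0, 0, 0, 1))


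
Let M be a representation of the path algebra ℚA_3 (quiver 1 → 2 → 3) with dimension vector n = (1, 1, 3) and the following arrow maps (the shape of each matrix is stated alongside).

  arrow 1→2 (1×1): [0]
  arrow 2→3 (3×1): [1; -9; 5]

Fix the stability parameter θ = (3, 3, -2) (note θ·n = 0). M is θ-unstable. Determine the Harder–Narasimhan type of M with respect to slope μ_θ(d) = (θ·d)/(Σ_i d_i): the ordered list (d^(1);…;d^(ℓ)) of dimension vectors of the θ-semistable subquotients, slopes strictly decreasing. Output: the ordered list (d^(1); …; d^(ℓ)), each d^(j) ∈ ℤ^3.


Barcode: M ≅ I[1,1], I[2,3], I[3,3]^2. HN layers by μ_θ (3 steps, strictly decreasing):
  μ^(1)=3; μ^(2)=1/2; μ^(3)=-2

((1, 0, 0); (0, 1, 1); (0, 0, 2))


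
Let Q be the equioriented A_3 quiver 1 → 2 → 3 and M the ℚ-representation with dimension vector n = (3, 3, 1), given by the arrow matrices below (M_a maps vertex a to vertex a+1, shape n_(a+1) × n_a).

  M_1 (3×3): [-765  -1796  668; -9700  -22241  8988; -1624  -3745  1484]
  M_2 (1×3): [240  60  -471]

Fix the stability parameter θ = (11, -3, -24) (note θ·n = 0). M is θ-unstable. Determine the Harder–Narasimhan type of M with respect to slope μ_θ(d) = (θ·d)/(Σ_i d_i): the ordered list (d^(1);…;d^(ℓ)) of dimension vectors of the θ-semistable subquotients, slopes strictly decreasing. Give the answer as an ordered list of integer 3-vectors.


Via rank(M_{q-1}∘⋯∘M_p): M ≅ I[1,1], I[1,2], I[1,3], I[2,2].
μ_θ-semistable layers: μ^(1)=11; μ^(2)=4; μ^(3)=-3; μ^(4)=-16/3

((1, 0, 0); (1, 1, 0); (0, 1, 0); (1, 1, 1))


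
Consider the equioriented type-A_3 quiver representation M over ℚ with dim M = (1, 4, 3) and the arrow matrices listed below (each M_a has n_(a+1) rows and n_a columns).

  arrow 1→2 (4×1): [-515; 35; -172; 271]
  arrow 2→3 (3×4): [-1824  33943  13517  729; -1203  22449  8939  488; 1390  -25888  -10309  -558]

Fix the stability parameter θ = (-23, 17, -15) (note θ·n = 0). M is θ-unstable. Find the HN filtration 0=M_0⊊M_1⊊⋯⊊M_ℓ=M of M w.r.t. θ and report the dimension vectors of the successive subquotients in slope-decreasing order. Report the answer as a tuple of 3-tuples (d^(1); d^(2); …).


Barcode: M ≅ I[1,2], I[2,3]^3. HN layers by μ_θ (3 steps, strictly decreasing):
  μ^(1)=17; μ^(2)=1; μ^(3)=-23

((0, 1, 0); (0, 3, 3); (1, 0, 0))


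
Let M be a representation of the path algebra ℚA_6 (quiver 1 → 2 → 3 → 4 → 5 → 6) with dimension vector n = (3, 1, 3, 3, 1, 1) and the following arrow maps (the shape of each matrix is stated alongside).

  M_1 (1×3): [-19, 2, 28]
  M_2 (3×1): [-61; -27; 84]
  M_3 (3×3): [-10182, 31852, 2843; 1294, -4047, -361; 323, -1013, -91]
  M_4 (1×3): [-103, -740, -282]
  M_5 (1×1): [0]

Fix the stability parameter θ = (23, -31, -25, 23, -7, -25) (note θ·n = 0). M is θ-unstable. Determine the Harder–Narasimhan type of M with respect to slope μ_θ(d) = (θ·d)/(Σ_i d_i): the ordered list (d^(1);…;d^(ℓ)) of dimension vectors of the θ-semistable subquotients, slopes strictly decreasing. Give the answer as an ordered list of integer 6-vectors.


Via rank(M_{q-1}∘⋯∘M_p): M ≅ I[1,1]^2, I[1,5], I[3,4]^2, I[6,6].
μ_θ-semistable layers: μ^(1)=23; μ^(2)=8; μ^(3)=-11; μ^(4)=-25

((2, 0, 0, 2, 0, 0); (0, 0, 0, 1, 1, 0); (1, 1, 1, 0, 0, 0); (0, 0, 2, 0, 0, 1))


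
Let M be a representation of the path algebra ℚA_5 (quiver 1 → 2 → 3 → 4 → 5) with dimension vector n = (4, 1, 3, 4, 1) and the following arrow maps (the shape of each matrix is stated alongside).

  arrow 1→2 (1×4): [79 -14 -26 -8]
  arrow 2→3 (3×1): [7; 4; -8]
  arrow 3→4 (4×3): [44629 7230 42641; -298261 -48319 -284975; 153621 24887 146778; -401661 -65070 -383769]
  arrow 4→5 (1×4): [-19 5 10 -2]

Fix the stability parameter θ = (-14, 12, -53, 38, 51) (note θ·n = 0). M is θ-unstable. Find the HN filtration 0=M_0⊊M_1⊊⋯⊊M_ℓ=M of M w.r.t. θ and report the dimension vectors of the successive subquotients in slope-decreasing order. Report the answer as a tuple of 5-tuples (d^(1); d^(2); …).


Interval decomposition of M: I[1,1]^3, I[1,4], I[3,4], I[3,5], I[4,4].
HN type (ℓ=5): μ^(1)=51; μ^(2)=38; μ^(3)=-14; μ^(4)=-55/3; μ^(5)=-53

((0, 0, 0, 0, 1); (0, 0, 0, 4, 0); (3, 0, 0, 0, 0); (1, 1, 1, 0, 0); (0, 0, 2, 0, 0))


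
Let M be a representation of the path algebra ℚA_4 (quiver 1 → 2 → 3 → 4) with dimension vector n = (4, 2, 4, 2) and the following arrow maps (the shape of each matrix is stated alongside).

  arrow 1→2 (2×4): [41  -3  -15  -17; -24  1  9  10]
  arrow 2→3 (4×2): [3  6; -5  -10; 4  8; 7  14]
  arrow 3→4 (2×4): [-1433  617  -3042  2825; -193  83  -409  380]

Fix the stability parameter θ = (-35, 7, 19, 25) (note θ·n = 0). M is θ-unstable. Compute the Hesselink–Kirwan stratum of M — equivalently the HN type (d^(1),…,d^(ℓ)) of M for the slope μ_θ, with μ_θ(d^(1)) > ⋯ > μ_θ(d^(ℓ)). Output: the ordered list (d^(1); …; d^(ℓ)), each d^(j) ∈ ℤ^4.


Barcode: M ≅ I[1,1]^2, I[1,2], I[1,4], I[3,3]^2, I[3,4]. HN layers by μ_θ (4 steps, strictly decreasing):
  μ^(1)=25; μ^(2)=19; μ^(3)=7; μ^(4)=-35

((0, 0, 0, 2); (0, 0, 4, 0); (0, 2, 0, 0); (4, 0, 0, 0))


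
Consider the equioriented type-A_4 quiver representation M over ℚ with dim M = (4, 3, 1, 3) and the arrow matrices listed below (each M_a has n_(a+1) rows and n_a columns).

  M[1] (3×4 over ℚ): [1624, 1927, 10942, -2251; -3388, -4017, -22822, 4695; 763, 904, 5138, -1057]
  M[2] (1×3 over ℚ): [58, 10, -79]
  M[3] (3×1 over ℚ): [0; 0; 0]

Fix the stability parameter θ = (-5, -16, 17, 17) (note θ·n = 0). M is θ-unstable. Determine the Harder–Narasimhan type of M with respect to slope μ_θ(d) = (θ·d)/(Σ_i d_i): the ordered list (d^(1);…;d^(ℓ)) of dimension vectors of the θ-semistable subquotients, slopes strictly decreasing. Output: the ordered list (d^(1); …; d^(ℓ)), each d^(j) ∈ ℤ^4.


Via rank(M_{q-1}∘⋯∘M_p): M ≅ I[1,1], I[1,2]^2, I[1,3], I[4,4]^3.
μ_θ-semistable layers: μ^(1)=17; μ^(2)=-5; μ^(3)=-21/2

((0, 0, 1, 3); (1, 0, 0, 0); (3, 3, 0, 0))


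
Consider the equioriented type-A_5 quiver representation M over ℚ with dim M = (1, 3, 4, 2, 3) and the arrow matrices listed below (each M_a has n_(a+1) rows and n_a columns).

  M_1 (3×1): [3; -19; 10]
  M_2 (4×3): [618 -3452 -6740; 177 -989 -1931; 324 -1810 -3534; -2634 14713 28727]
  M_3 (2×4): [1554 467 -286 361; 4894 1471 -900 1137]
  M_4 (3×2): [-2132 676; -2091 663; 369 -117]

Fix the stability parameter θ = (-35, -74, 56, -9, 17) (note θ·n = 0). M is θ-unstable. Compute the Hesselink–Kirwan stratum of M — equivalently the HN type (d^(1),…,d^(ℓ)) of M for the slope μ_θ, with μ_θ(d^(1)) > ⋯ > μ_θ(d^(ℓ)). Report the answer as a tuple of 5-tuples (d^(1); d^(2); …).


Interval decomposition of M: I[1,4], I[2,2], I[2,3], I[3,3], I[3,5], I[5,5]^2.
HN type (ℓ=6): μ^(1)=56; μ^(2)=47/2; μ^(3)=64/3; μ^(4)=17; μ^(5)=-109/2; μ^(6)=-74

((0, 0, 2, 0, 0); (0, 0, 1, 1, 0); (0, 0, 1, 1, 1); (0, 0, 0, 0, 2); (1, 1, 0, 0, 0); (0, 2, 0, 0, 0))


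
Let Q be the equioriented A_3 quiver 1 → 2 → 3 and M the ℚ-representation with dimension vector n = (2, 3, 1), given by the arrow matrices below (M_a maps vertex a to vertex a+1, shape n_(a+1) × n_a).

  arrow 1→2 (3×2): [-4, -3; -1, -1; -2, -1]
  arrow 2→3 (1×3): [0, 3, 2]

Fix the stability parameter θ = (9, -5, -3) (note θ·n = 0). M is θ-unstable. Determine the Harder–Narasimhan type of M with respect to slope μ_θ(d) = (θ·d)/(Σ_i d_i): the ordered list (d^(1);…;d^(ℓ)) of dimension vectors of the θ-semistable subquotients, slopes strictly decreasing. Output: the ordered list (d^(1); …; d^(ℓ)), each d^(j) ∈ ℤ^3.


Barcode: M ≅ I[1,2], I[1,3], I[2,2]. HN layers by μ_θ (3 steps, strictly decreasing):
  μ^(1)=2; μ^(2)=1/3; μ^(3)=-5

((1, 1, 0); (1, 1, 1); (0, 1, 0))


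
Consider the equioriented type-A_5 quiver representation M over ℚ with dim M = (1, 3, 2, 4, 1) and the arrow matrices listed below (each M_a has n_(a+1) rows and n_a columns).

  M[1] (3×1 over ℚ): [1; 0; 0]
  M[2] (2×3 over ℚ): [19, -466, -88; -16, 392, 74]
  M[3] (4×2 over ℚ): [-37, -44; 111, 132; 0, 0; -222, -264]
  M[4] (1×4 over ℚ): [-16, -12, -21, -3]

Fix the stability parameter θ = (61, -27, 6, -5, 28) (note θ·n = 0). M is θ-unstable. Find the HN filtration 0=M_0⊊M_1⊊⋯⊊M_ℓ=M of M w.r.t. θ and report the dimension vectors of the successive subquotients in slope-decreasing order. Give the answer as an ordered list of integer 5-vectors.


Barcode: M ≅ I[1,5], I[2,2], I[2,3], I[4,4]^3. HN layers by μ_θ (5 steps, strictly decreasing):
  μ^(1)=28; μ^(2)=35/4; μ^(3)=6; μ^(4)=-5; μ^(5)=-27

((0, 0, 0, 0, 1); (1, 1, 1, 1, 0); (0, 0, 1, 0, 0); (0, 0, 0, 3, 0); (0, 2, 0, 0, 0))


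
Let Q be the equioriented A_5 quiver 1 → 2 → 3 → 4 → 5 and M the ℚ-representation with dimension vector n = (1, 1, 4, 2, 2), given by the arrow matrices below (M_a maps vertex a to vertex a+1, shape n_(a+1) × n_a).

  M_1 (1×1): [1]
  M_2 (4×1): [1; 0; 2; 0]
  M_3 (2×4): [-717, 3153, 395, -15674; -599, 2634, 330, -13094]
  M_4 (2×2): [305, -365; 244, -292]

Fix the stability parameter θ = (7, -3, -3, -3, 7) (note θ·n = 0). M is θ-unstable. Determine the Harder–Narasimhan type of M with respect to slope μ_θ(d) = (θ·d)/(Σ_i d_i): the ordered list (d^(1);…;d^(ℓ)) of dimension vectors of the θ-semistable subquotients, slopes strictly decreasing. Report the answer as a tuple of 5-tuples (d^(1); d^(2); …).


Barcode: M ≅ I[1,4], I[3,3]^2, I[3,5], I[5,5]. HN layers by μ_θ (3 steps, strictly decreasing):
  μ^(1)=7; μ^(2)=-1/2; μ^(3)=-3

((0, 0, 0, 0, 2); (1, 1, 1, 1, 0); (0, 0, 3, 1, 0))


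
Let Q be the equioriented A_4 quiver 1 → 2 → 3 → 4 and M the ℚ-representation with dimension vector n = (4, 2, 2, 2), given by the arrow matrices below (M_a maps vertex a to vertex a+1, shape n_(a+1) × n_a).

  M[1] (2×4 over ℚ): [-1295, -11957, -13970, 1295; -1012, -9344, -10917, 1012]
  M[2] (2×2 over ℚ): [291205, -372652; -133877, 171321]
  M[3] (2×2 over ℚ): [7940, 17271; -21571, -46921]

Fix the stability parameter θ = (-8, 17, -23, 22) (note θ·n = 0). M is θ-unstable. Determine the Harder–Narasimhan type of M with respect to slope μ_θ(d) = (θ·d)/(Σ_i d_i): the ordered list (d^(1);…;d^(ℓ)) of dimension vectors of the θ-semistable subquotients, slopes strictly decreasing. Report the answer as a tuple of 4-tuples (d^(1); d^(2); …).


Interval decomposition of M: I[1,1]^2, I[1,4]^2.
HN type (ℓ=3): μ^(1)=22; μ^(2)=-3; μ^(3)=-8

((0, 0, 0, 2); (0, 2, 2, 0); (4, 0, 0, 0))


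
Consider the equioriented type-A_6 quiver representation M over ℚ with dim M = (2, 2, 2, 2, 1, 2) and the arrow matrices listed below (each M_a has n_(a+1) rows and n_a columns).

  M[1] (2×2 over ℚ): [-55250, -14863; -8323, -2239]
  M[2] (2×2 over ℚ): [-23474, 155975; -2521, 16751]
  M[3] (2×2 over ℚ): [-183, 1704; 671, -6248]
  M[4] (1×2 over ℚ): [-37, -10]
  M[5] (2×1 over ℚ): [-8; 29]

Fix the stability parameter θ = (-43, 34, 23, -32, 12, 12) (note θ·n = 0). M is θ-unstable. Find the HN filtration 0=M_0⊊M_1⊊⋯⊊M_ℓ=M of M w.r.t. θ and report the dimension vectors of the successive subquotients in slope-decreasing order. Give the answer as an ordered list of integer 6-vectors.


Barcode: M ≅ I[1,3], I[1,6], I[4,4], I[6,6]. HN layers by μ_θ (5 steps, strictly decreasing):
  μ^(1)=57/2; μ^(2)=12; μ^(3)=25/3; μ^(4)=-32; μ^(5)=-43

((0, 1, 1, 0, 0, 0); (0, 0, 0, 0, 1, 2); (0, 1, 1, 1, 0, 0); (0, 0, 0, 1, 0, 0); (2, 0, 0, 0, 0, 0))


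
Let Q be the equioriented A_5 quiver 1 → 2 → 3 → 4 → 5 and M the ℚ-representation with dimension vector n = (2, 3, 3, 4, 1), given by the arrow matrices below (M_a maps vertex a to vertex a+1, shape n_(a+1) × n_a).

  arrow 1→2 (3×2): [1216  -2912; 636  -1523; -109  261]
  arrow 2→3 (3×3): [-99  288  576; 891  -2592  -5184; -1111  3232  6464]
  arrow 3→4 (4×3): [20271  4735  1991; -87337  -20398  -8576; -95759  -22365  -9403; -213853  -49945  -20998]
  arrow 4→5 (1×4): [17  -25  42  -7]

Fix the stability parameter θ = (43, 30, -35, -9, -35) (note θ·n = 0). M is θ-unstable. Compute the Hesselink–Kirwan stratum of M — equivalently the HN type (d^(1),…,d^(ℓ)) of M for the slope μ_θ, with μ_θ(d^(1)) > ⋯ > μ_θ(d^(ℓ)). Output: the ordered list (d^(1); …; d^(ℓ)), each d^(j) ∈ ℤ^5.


Barcode: M ≅ I[1,2]^2, I[2,5], I[3,4]^2, I[4,4]. HN layers by μ_θ (4 steps, strictly decreasing):
  μ^(1)=73/2; μ^(2)=-9; μ^(3)=-49/4; μ^(4)=-35

((2, 2, 0, 0, 0); (0, 0, 0, 3, 0); (0, 1, 1, 1, 1); (0, 0, 2, 0, 0))


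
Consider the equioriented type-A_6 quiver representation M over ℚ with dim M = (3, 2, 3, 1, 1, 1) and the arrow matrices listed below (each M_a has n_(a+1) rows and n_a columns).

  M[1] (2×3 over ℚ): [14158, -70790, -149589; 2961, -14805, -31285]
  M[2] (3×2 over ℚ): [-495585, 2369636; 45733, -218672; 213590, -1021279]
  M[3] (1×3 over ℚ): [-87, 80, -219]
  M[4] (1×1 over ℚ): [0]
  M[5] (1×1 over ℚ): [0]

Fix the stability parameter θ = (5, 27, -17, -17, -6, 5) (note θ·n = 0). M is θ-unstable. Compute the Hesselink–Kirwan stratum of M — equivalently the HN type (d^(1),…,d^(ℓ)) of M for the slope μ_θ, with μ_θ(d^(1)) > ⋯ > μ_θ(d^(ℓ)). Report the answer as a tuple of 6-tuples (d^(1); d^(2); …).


Via rank(M_{q-1}∘⋯∘M_p): M ≅ I[1,1], I[1,3], I[1,4], I[3,3], I[5,5], I[6,6].
μ_θ-semistable layers: μ^(1)=5; μ^(2)=-1/2; μ^(3)=-6; μ^(4)=-17

((2, 1, 1, 0, 0, 1); (1, 1, 1, 1, 0, 0); (0, 0, 0, 0, 1, 0); (0, 0, 1, 0, 0, 0))


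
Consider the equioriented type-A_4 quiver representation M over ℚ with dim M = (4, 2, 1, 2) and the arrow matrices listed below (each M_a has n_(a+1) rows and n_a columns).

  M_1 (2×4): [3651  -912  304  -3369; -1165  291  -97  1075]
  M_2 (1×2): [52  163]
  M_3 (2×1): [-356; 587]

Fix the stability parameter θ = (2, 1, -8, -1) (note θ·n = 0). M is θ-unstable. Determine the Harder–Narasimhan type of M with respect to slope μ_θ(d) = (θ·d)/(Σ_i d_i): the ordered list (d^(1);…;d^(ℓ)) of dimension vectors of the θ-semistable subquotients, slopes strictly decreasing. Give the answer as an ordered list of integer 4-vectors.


Interval decomposition of M: I[1,1]^2, I[1,2], I[1,4], I[4,4].
HN type (ℓ=4): μ^(1)=2; μ^(2)=3/2; μ^(3)=-1; μ^(4)=-5/3

((2, 0, 0, 0); (1, 1, 0, 0); (0, 0, 0, 2); (1, 1, 1, 0))


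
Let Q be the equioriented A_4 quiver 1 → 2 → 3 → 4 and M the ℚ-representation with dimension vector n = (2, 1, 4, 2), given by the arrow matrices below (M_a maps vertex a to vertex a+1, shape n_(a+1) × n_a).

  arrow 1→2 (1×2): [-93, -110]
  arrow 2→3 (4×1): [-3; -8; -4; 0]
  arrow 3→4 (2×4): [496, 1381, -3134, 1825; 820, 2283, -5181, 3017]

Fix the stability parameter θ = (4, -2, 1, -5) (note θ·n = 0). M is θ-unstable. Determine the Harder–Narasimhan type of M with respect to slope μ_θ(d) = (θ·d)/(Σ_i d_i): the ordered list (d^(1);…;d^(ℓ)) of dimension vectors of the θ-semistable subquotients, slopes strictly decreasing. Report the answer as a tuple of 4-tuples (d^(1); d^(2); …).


Barcode: M ≅ I[1,1], I[1,3], I[3,3], I[3,4]^2. HN layers by μ_θ (3 steps, strictly decreasing):
  μ^(1)=4; μ^(2)=1; μ^(3)=-2

((1, 0, 0, 0); (1, 1, 2, 0); (0, 0, 2, 2))


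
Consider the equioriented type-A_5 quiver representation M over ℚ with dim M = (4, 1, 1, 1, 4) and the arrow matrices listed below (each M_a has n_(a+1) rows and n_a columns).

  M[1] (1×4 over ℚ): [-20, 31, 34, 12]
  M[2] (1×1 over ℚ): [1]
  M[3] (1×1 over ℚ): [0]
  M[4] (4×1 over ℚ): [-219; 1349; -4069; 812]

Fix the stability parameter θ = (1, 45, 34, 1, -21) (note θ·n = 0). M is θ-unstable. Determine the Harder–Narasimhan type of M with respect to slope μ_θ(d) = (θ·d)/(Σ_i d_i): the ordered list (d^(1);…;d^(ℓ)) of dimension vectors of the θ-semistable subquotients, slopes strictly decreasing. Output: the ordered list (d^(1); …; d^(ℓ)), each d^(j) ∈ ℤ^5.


Via rank(M_{q-1}∘⋯∘M_p): M ≅ I[1,1]^3, I[1,3], I[4,5], I[5,5]^3.
μ_θ-semistable layers: μ^(1)=79/2; μ^(2)=1; μ^(3)=-10; μ^(4)=-21

((0, 1, 1, 0, 0); (4, 0, 0, 0, 0); (0, 0, 0, 1, 1); (0, 0, 0, 0, 3))


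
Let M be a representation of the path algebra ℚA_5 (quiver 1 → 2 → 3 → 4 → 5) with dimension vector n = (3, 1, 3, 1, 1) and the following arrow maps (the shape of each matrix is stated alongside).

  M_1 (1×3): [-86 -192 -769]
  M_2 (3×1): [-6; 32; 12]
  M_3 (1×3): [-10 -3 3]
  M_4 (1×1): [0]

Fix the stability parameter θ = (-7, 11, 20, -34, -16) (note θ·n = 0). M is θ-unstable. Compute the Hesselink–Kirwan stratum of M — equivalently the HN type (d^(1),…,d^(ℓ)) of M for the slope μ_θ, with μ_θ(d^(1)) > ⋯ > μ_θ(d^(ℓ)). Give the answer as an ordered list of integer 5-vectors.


Barcode: M ≅ I[1,1]^2, I[1,3], I[3,3], I[3,4], I[5,5]. HN layers by μ_θ (4 steps, strictly decreasing):
  μ^(1)=20; μ^(2)=11; μ^(3)=-7; μ^(4)=-16

((0, 0, 2, 0, 0); (0, 1, 0, 0, 0); (3, 0, 1, 1, 0); (0, 0, 0, 0, 1))


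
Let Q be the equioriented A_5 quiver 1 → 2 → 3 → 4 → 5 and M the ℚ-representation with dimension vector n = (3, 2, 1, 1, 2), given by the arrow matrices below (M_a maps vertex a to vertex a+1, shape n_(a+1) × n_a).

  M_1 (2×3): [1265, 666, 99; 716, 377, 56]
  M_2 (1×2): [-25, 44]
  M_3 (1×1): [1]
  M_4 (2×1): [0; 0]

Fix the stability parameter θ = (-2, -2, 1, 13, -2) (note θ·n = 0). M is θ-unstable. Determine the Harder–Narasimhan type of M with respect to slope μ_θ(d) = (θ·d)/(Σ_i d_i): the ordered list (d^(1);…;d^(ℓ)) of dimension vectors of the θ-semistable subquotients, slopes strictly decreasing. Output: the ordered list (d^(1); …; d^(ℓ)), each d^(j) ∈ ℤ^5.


Via rank(M_{q-1}∘⋯∘M_p): M ≅ I[1,1], I[1,2], I[1,4], I[5,5]^2.
μ_θ-semistable layers: μ^(1)=13; μ^(2)=1; μ^(3)=-2

((0, 0, 0, 1, 0); (0, 0, 1, 0, 0); (3, 2, 0, 0, 2))


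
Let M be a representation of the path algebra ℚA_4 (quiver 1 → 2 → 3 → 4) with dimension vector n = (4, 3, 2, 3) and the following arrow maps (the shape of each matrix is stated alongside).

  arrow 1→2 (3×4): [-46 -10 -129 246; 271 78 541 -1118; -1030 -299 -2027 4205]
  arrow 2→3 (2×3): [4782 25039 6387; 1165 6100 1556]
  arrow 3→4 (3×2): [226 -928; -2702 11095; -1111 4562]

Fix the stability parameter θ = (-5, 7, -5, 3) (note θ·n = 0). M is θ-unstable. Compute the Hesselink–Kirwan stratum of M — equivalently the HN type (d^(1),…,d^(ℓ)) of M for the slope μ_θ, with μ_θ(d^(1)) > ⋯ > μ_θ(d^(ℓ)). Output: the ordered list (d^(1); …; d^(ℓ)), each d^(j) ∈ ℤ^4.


Interval decomposition of M: I[1,1], I[1,2], I[1,4]^2, I[4,4].
HN type (ℓ=4): μ^(1)=7; μ^(2)=3; μ^(3)=1; μ^(4)=-5

((0, 1, 0, 0); (0, 0, 0, 3); (0, 2, 2, 0); (4, 0, 0, 0))


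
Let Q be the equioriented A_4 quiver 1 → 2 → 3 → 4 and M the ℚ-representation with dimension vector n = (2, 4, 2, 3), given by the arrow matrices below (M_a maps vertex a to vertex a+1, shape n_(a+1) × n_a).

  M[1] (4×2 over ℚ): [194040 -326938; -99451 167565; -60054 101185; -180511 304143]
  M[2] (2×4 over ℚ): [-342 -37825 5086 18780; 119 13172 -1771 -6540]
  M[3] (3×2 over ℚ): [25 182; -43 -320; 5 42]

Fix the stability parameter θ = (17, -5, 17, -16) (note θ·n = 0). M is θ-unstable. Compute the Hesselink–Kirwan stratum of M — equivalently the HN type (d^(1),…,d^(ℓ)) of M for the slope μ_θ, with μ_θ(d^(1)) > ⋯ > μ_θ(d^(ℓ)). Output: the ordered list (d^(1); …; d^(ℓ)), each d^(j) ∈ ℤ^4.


Via rank(M_{q-1}∘⋯∘M_p): M ≅ I[1,4]^2, I[2,2]^2, I[4,4].
μ_θ-semistable layers: μ^(1)=13/4; μ^(2)=-5; μ^(3)=-16

((2, 2, 2, 2); (0, 2, 0, 0); (0, 0, 0, 1))


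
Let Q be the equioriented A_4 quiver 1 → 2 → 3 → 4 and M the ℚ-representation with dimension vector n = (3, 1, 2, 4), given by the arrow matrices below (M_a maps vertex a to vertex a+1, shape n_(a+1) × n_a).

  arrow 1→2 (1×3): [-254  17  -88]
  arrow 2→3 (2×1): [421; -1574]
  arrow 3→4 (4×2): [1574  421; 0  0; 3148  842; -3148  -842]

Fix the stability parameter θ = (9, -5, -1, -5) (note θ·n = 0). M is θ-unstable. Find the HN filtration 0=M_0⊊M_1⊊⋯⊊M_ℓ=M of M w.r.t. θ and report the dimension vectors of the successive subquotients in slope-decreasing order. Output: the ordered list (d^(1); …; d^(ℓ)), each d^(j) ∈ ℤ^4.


Via rank(M_{q-1}∘⋯∘M_p): M ≅ I[1,1]^2, I[1,3], I[3,4], I[4,4]^3.
μ_θ-semistable layers: μ^(1)=9; μ^(2)=1; μ^(3)=-3; μ^(4)=-5

((2, 0, 0, 0); (1, 1, 1, 0); (0, 0, 1, 1); (0, 0, 0, 3))


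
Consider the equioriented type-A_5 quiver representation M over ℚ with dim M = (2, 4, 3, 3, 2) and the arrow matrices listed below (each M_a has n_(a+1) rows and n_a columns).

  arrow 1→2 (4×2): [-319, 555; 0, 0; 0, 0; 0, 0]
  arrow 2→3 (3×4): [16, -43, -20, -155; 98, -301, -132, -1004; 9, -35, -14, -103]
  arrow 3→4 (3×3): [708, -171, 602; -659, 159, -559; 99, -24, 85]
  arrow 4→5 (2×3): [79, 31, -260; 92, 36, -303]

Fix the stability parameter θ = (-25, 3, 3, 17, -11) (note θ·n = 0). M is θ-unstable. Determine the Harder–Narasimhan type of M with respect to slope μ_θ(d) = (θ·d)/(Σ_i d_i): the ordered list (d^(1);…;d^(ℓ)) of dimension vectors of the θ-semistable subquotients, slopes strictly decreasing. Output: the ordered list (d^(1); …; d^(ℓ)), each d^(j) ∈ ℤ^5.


Interval decomposition of M: I[1,1], I[1,5], I[2,2], I[2,4], I[2,5].
HN type (ℓ=3): μ^(1)=17; μ^(2)=3; μ^(3)=-25

((0, 0, 0, 1, 0); (0, 4, 3, 2, 2); (2, 0, 0, 0, 0))


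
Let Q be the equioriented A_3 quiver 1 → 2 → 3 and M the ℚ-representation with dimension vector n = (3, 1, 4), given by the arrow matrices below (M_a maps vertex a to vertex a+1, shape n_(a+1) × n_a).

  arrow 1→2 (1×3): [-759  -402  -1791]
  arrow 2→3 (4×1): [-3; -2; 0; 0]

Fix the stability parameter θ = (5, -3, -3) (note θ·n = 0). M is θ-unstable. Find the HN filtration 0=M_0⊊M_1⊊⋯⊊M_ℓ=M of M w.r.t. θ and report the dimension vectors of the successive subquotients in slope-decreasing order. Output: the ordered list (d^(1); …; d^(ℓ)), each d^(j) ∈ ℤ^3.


Barcode: M ≅ I[1,1]^2, I[1,3], I[3,3]^3. HN layers by μ_θ (3 steps, strictly decreasing):
  μ^(1)=5; μ^(2)=-1/3; μ^(3)=-3

((2, 0, 0); (1, 1, 1); (0, 0, 3))


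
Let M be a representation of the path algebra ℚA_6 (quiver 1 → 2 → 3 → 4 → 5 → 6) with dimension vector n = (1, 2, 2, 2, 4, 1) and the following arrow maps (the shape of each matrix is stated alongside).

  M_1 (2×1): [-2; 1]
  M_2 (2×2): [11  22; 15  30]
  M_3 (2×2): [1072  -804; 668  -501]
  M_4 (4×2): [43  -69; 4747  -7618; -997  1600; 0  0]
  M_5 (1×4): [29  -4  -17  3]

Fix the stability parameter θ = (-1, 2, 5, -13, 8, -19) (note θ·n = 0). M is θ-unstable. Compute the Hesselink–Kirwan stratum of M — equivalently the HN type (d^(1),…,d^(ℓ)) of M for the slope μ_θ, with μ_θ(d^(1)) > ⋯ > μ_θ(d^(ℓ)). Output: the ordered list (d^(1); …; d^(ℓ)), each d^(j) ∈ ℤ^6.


Via rank(M_{q-1}∘⋯∘M_p): M ≅ I[1,2], I[2,6], I[3,3], I[4,5], I[5,5]^2.
μ_θ-semistable layers: μ^(1)=8; μ^(2)=5; μ^(3)=2; μ^(4)=-1; μ^(5)=-17/5; μ^(6)=-13

((0, 0, 0, 0, 3, 0); (0, 0, 1, 0, 0, 0); (0, 1, 0, 0, 0, 0); (1, 0, 0, 0, 0, 0); (0, 1, 1, 1, 1, 1); (0, 0, 0, 1, 0, 0))


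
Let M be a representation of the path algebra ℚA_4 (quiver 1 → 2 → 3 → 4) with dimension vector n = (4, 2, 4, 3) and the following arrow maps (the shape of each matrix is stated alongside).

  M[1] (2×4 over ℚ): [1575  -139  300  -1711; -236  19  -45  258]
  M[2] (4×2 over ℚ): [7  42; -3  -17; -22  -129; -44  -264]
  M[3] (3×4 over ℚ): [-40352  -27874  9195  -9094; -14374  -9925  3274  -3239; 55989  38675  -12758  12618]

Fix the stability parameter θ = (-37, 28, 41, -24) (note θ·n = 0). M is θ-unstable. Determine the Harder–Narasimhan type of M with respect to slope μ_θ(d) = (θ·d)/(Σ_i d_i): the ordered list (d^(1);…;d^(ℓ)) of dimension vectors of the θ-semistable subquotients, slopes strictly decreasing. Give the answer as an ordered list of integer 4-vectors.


Interval decomposition of M: I[1,1]^2, I[1,4]^2, I[3,3], I[3,4].
HN type (ℓ=4): μ^(1)=41; μ^(2)=15; μ^(3)=17/2; μ^(4)=-37

((0, 0, 1, 0); (0, 2, 2, 2); (0, 0, 1, 1); (4, 0, 0, 0))


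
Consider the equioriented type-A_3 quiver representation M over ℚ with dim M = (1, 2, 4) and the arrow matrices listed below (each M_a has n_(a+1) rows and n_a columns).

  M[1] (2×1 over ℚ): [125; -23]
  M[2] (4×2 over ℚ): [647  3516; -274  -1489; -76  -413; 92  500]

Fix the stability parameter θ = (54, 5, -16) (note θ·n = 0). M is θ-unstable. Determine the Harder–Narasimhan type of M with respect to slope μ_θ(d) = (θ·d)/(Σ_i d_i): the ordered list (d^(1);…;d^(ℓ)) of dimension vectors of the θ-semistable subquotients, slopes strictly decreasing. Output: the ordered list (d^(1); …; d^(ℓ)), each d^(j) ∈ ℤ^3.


Barcode: M ≅ I[1,3], I[2,3], I[3,3]^2. HN layers by μ_θ (3 steps, strictly decreasing):
  μ^(1)=43/3; μ^(2)=-11/2; μ^(3)=-16

((1, 1, 1); (0, 1, 1); (0, 0, 2))


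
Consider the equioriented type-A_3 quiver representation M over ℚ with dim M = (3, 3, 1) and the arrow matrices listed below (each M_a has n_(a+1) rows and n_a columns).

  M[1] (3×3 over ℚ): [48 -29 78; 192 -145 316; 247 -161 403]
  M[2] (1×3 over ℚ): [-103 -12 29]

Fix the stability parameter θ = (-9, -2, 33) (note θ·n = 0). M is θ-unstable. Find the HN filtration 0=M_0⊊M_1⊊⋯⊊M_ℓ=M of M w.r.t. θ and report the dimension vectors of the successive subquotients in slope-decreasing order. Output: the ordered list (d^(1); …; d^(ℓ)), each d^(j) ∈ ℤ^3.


Via rank(M_{q-1}∘⋯∘M_p): M ≅ I[1,2]^2, I[1,3].
μ_θ-semistable layers: μ^(1)=33; μ^(2)=-2; μ^(3)=-9

((0, 0, 1); (0, 3, 0); (3, 0, 0))


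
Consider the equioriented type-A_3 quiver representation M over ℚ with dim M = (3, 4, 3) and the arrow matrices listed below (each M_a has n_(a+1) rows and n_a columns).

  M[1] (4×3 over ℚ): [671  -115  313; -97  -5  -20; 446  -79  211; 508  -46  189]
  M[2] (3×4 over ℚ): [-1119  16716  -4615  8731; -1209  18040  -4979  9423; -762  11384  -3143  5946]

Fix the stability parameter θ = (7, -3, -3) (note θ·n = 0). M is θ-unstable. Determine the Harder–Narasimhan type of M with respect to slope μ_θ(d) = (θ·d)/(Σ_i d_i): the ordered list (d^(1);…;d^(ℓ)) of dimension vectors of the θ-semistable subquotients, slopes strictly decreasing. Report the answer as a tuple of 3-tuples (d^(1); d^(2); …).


Interval decomposition of M: I[1,3]^3, I[2,2].
HN type (ℓ=2): μ^(1)=1/3; μ^(2)=-3

((3, 3, 3); (0, 1, 0))


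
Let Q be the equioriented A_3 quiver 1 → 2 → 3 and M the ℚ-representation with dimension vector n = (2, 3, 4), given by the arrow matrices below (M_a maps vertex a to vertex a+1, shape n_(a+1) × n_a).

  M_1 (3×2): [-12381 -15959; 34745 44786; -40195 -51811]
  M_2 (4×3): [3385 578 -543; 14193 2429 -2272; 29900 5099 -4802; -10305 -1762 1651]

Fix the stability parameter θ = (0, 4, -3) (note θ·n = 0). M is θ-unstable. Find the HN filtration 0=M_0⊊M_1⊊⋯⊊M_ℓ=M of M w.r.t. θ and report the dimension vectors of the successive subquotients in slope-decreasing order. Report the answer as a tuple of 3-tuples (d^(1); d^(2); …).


Via rank(M_{q-1}∘⋯∘M_p): M ≅ I[1,3]^2, I[2,3], I[3,3].
μ_θ-semistable layers: μ^(1)=1/2; μ^(2)=0; μ^(3)=-3

((0, 3, 3); (2, 0, 0); (0, 0, 1))


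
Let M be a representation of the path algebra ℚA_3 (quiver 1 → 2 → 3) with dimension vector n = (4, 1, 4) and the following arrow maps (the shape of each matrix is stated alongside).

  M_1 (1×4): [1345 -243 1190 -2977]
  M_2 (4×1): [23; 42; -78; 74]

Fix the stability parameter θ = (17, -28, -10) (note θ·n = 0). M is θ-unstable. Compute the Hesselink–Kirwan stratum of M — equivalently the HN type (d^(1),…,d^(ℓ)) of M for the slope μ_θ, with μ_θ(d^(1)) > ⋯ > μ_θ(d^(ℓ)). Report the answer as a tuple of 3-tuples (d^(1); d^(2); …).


Via rank(M_{q-1}∘⋯∘M_p): M ≅ I[1,1]^3, I[1,3], I[3,3]^3.
μ_θ-semistable layers: μ^(1)=17; μ^(2)=-7; μ^(3)=-10

((3, 0, 0); (1, 1, 1); (0, 0, 3))


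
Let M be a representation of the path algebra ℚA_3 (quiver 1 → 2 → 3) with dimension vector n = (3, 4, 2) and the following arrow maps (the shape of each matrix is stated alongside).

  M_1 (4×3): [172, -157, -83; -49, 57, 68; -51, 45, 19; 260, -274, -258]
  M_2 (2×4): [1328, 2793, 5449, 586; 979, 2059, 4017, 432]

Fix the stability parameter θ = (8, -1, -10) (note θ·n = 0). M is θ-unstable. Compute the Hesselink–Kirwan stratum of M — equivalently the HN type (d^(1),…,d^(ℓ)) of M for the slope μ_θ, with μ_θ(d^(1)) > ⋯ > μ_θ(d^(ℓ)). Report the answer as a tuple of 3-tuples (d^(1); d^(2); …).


Interval decomposition of M: I[1,2], I[1,3]^2, I[2,2].
HN type (ℓ=2): μ^(1)=7/2; μ^(2)=-1

((1, 1, 0); (2, 3, 2))
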